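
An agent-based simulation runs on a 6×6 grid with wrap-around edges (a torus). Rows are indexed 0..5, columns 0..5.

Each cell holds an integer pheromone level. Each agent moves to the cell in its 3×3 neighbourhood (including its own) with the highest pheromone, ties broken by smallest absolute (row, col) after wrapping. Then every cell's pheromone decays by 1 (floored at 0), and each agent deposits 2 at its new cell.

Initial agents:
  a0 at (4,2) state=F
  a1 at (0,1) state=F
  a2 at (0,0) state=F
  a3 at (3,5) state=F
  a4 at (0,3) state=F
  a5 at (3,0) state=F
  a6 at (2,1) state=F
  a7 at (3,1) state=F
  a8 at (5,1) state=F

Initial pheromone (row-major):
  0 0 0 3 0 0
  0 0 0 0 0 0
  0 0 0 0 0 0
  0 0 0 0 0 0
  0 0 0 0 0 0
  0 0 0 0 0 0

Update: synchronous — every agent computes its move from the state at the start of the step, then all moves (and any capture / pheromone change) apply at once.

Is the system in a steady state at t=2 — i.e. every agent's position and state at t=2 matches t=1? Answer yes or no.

t=1: a0@(3,1) a1@(0,0) a2@(0,0) a3@(2,0) a4@(0,3) a5@(2,0) a6@(1,0) a7@(2,0) a8@(0,0) | pheromone: 6 0 0 4 0 0 / 2 0 0 0 0 0 / 6 0 0 0 0 0 / 0 2 0 0 0 0 / 0 0 0 0 0 0 / 0 0 0 0 0 0
t=2: a0@(2,0) a1@(0,0) a2@(0,0) a3@(2,0) a4@(0,3) a5@(2,0) a6@(0,0) a7@(2,0) a8@(0,0) | pheromone: 13 0 0 5 0 0 / 1 0 0 0 0 0 / 13 0 0 0 0 0 / 0 1 0 0 0 0 / 0 0 0 0 0 0 / 0 0 0 0 0 0

no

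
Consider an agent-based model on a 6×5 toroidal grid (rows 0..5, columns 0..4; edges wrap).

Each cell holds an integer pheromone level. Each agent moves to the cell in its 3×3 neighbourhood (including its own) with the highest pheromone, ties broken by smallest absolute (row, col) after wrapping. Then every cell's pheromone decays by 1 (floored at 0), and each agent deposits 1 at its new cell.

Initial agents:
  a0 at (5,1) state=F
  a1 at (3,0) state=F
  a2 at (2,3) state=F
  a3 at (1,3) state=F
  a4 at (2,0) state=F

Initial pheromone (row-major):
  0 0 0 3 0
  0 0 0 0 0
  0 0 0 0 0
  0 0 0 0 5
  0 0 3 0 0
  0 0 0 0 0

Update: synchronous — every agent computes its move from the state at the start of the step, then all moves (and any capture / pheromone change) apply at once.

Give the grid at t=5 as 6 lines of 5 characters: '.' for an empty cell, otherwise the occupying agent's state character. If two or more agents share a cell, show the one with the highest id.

t=1: a0@(4,2) a1@(3,4) a2@(3,4) a3@(0,3) a4@(3,4) | pheromone: 0 0 0 3 0 / 0 0 0 0 0 / 0 0 0 0 0 / 0 0 0 0 7 / 0 0 3 0 0 / 0 0 0 0 0
t=2: a0@(4,2) a1@(3,4) a2@(3,4) a3@(0,3) a4@(3,4) | pheromone: 0 0 0 3 0 / 0 0 0 0 0 / 0 0 0 0 0 / 0 0 0 0 9 / 0 0 3 0 0 / 0 0 0 0 0
t=3: a0@(4,2) a1@(3,4) a2@(3,4) a3@(0,3) a4@(3,4) | pheromone: 0 0 0 3 0 / 0 0 0 0 0 / 0 0 0 0 0 / 0 0 0 0 11 / 0 0 3 0 0 / 0 0 0 0 0
t=4: a0@(4,2) a1@(3,4) a2@(3,4) a3@(0,3) a4@(3,4) | pheromone: 0 0 0 3 0 / 0 0 0 0 0 / 0 0 0 0 0 / 0 0 0 0 13 / 0 0 3 0 0 / 0 0 0 0 0
t=5: a0@(4,2) a1@(3,4) a2@(3,4) a3@(0,3) a4@(3,4) | pheromone: 0 0 0 3 0 / 0 0 0 0 0 / 0 0 0 0 0 / 0 0 0 0 15 / 0 0 3 0 0 / 0 0 0 0 0

...F.
.....
.....
....F
..F..
.....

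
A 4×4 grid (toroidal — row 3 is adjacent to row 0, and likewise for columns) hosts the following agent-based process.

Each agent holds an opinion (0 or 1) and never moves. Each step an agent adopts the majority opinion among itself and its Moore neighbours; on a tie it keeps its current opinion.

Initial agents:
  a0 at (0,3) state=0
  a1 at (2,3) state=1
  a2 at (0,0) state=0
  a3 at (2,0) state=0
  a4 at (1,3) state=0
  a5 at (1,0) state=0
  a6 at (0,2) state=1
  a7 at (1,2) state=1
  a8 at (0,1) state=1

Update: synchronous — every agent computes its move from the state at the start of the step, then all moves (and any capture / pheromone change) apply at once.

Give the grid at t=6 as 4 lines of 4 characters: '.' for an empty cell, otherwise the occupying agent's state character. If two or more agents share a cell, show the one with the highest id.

0110
0.10
0..0
....

t=1: a0@(0,3):0 a1@(2,3):0 a2@(0,0):0 a3@(2,0):0 a4@(1,3):0 a5@(1,0):0 a6@(0,2):1 a7@(1,2):1 a8@(0,1):1
t=2: (unchanged — steady state)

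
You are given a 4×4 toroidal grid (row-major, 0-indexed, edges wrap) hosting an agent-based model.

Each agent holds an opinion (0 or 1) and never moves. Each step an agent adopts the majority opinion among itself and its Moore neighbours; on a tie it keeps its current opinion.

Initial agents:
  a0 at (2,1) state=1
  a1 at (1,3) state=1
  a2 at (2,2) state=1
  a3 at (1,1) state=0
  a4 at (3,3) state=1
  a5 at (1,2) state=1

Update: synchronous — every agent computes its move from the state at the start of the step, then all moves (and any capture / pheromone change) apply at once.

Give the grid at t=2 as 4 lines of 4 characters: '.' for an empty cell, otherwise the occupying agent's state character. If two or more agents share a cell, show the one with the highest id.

t=1: a0@(2,1):1 a1@(1,3):1 a2@(2,2):1 a3@(1,1):1 a4@(3,3):1 a5@(1,2):1
t=2: (unchanged — steady state)

....
.111
.11.
...1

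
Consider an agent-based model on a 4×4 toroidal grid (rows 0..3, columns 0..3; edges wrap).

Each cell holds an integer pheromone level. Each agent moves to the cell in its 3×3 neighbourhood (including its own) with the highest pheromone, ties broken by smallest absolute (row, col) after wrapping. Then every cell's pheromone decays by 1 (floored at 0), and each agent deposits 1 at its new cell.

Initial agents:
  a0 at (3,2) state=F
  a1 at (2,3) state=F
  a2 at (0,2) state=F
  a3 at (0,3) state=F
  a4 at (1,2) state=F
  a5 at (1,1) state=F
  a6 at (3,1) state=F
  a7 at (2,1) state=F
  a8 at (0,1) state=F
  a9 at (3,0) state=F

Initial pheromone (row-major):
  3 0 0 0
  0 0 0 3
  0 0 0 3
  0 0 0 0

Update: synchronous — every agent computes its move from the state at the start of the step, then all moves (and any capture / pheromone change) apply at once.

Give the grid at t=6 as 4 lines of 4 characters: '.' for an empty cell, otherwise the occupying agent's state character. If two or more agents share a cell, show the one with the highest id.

F...
....
....
....

t=1: a0@(2,3) a1@(1,3) a2@(1,3) a3@(0,0) a4@(1,3) a5@(0,0) a6@(0,0) a7@(1,0) a8@(0,0) a9@(0,0) | pheromone: 7 0 0 0 / 1 0 0 5 / 0 0 0 3 / 0 0 0 0
t=2: a0@(1,3) a1@(0,0) a2@(0,0) a3@(0,0) a4@(0,0) a5@(0,0) a6@(0,0) a7@(0,0) a8@(0,0) a9@(0,0) | pheromone: 15 0 0 0 / 0 0 0 5 / 0 0 0 2 / 0 0 0 0
t=3: a0@(0,0) a1@(0,0) a2@(0,0) a3@(0,0) a4@(0,0) a5@(0,0) a6@(0,0) a7@(0,0) a8@(0,0) a9@(0,0) | pheromone: 24 0 0 0 / 0 0 0 4 / 0 0 0 1 / 0 0 0 0
t=4: a0@(0,0) a1@(0,0) a2@(0,0) a3@(0,0) a4@(0,0) a5@(0,0) a6@(0,0) a7@(0,0) a8@(0,0) a9@(0,0) | pheromone: 33 0 0 0 / 0 0 0 3 / 0 0 0 0 / 0 0 0 0
t=5: a0@(0,0) a1@(0,0) a2@(0,0) a3@(0,0) a4@(0,0) a5@(0,0) a6@(0,0) a7@(0,0) a8@(0,0) a9@(0,0) | pheromone: 42 0 0 0 / 0 0 0 2 / 0 0 0 0 / 0 0 0 0
t=6: a0@(0,0) a1@(0,0) a2@(0,0) a3@(0,0) a4@(0,0) a5@(0,0) a6@(0,0) a7@(0,0) a8@(0,0) a9@(0,0) | pheromone: 51 0 0 0 / 0 0 0 1 / 0 0 0 0 / 0 0 0 0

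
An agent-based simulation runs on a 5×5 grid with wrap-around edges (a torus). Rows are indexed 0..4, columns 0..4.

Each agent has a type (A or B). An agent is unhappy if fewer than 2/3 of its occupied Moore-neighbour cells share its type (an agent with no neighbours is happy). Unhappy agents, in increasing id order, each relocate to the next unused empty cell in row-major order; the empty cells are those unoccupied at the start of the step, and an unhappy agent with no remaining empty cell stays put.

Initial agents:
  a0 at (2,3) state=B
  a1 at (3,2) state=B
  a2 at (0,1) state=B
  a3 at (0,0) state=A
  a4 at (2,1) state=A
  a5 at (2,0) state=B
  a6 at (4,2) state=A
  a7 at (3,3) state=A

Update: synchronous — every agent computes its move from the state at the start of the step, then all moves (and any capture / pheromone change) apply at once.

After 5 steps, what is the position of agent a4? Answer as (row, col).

(1, 2)

t=1: a0@(0,2):B a1@(0,3):B a2@(0,4):B a3@(1,0):A a4@(1,1):A a5@(1,2):B a6@(1,3):A a7@(1,4):A
t=2: a0@(0,0):B a1@(0,1):B a2@(2,0):B a3@(1,0):A a4@(2,1):A a5@(2,2):B a6@(2,3):A a7@(2,4):A
t=3: a0@(0,2):B a1@(0,3):B a2@(0,4):B a3@(1,1):A a4@(1,2):A a5@(1,3):B a6@(1,4):A a7@(2,4):A
t=4: a0@(0,0):B a1@(0,1):B a2@(0,4):B a3@(1,0):A a4@(2,0):A a5@(2,1):B a6@(2,2):A a7@(2,3):A
t=5: a0@(0,0):B a1@(0,2):B a2@(0,3):B a3@(1,1):A a4@(1,2):A a5@(1,3):B a6@(1,4):A a7@(2,3):A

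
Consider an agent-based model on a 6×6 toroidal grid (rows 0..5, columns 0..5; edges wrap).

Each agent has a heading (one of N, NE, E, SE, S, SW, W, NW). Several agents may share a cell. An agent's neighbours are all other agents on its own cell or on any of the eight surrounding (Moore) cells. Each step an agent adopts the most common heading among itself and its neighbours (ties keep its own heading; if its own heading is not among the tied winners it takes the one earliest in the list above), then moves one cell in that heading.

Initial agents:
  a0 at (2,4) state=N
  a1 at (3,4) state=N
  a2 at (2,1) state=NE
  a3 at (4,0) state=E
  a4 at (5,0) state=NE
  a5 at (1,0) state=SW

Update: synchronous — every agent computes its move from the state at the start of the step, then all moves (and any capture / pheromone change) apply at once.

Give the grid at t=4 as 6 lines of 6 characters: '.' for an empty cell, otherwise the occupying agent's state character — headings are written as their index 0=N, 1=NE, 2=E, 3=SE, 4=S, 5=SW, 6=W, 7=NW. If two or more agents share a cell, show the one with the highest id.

......
....1.
......
...0..
...00.
....00

t=1: a0@(1,4):N a1@(2,4):N a2@(1,2):NE a3@(4,1):E a4@(4,1):NE a5@(2,5):SW
t=2: a0@(0,4):N a1@(1,4):N a2@(0,3):NE a3@(4,2):E a4@(3,2):NE a5@(1,5):N
t=3: a0@(5,4):N a1@(0,4):N a2@(5,3):N a3@(4,3):E a4@(2,3):NE a5@(0,5):N
t=4: a0@(4,4):N a1@(5,4):N a2@(4,3):N a3@(3,3):N a4@(1,4):NE a5@(5,5):N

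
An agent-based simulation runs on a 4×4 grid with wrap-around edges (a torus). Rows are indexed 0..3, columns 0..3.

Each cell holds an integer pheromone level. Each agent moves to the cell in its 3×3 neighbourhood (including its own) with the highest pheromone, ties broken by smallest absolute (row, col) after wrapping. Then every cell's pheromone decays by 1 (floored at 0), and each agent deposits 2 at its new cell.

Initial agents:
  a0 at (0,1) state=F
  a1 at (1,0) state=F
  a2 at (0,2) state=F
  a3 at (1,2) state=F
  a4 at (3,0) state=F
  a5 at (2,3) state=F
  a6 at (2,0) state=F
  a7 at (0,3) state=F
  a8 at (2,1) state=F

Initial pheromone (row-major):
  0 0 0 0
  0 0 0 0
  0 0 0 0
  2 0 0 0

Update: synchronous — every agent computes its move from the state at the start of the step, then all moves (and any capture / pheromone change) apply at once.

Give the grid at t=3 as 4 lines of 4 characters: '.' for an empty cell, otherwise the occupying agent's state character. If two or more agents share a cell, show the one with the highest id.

....
....
....
F...

t=1: a0@(3,0) a1@(0,0) a2@(0,1) a3@(0,1) a4@(3,0) a5@(3,0) a6@(3,0) a7@(3,0) a8@(3,0) | pheromone: 2 4 0 0 / 0 0 0 0 / 0 0 0 0 / 13 0 0 0
t=2: a0@(3,0) a1@(3,0) a2@(3,0) a3@(3,0) a4@(3,0) a5@(3,0) a6@(3,0) a7@(3,0) a8@(3,0) | pheromone: 1 3 0 0 / 0 0 0 0 / 0 0 0 0 / 30 0 0 0
t=3: a0@(3,0) a1@(3,0) a2@(3,0) a3@(3,0) a4@(3,0) a5@(3,0) a6@(3,0) a7@(3,0) a8@(3,0) | pheromone: 0 2 0 0 / 0 0 0 0 / 0 0 0 0 / 47 0 0 0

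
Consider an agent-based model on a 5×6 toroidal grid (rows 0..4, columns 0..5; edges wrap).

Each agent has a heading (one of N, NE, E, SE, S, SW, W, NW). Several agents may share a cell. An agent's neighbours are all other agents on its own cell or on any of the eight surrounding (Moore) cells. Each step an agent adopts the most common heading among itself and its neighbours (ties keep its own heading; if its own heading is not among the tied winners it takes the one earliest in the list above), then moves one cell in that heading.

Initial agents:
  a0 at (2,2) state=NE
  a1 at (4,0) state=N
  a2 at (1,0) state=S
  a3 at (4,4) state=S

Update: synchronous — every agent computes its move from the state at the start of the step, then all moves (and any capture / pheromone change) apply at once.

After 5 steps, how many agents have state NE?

t=1: a0@(1,3):NE a1@(3,0):N a2@(2,0):S a3@(0,4):S
t=2: a0@(0,4):NE a1@(2,0):N a2@(3,0):S a3@(1,4):S
t=3: a0@(4,5):NE a1@(1,0):N a2@(4,0):S a3@(2,4):S
t=4: a0@(3,0):NE a1@(0,0):N a2@(0,0):S a3@(3,4):S
t=5: a0@(2,1):NE a1@(4,0):N a2@(1,0):S a3@(4,4):S

1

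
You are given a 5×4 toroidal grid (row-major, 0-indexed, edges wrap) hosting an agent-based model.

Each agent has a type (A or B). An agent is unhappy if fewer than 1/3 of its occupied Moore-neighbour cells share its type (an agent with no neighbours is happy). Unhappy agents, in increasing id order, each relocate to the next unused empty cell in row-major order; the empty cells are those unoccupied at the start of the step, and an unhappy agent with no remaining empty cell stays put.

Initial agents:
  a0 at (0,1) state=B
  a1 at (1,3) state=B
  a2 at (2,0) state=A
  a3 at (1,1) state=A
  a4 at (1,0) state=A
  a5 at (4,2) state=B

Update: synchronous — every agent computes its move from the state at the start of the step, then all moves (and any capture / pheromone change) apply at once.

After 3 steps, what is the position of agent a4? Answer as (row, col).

t=1: a0@(0,1):B a1@(0,0):B a2@(2,0):A a3@(1,1):A a4@(1,0):A a5@(4,2):B
t=2: (unchanged — steady state)

(1, 0)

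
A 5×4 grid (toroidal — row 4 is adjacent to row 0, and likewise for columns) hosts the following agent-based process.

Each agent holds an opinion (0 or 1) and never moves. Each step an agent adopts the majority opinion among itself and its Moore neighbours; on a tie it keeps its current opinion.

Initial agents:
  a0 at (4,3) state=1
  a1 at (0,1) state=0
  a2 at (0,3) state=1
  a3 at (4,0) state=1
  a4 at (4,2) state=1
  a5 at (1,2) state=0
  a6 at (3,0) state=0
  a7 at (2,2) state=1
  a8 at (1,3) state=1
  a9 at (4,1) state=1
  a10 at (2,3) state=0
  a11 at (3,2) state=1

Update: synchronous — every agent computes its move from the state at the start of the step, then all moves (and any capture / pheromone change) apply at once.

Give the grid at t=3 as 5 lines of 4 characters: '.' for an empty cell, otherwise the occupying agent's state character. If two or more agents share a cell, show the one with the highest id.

.1.1
..11
..11
1.1.
1111

t=1: a0@(4,3):1 a1@(0,1):1 a2@(0,3):1 a3@(4,0):1 a4@(4,2):1 a5@(1,2):0 a6@(3,0):1 a7@(2,2):1 a8@(1,3):1 a9@(4,1):1 a10@(2,3):0 a11@(3,2):1
t=2: a0@(4,3):1 a1@(0,1):1 a2@(0,3):1 a3@(4,0):1 a4@(4,2):1 a5@(1,2):1 a6@(3,0):1 a7@(2,2):1 a8@(1,3):1 a9@(4,1):1 a10@(2,3):1 a11@(3,2):1
t=3: (unchanged — steady state)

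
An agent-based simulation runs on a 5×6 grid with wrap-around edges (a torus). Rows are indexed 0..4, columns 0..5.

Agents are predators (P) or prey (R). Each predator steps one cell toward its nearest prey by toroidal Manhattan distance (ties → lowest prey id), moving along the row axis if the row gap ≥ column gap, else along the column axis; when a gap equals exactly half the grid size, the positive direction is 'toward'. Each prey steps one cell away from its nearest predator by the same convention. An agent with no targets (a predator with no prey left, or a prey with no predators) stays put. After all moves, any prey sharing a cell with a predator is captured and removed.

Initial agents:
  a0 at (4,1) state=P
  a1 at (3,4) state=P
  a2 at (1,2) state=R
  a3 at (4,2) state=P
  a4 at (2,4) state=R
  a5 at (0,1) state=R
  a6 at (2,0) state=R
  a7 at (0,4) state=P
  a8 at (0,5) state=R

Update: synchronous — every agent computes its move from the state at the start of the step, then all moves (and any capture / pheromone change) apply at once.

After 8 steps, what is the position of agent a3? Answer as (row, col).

t=1: a0@(0,1):P a1@(2,4):P a2@(2,2):R a3@(0,2):P a4@(1,4):R a5@(1,1):R a6@(1,0):R a7@(0,5):P a8@(0,0):R
t=2: a0@(1,1):P a1@(1,4):P a2@(2,1):R a3@(1,2):P a4@(0,4):R a5@(2,1):R a6@(2,0):R a7@(0,0):P a8@(0,5):R
t=3: a0@(2,1):P a1@(0,4):P a2@(3,1):R a3@(2,2):P a4@(4,4):R a5@(3,1):R a6@(3,0):R a7@(0,5):P
t=4: a0@(3,1):P a1@(4,4):P a2@(4,1):R a3@(3,2):P a4@(3,4):R a5@(4,1):R a6@(4,0):R a7@(4,5):P
t=5: a0@(4,1):P a1@(3,4):P a2@(0,1):R a3@(4,2):P a4@(2,4):R a5@(0,1):R a7@(4,0):P
t=6: a0@(0,1):P a1@(2,4):P a2@(1,1):R a3@(0,2):P a4@(1,4):R a5@(1,1):R a7@(0,0):P
t=7: a0@(1,1):P a1@(1,4):P a2@(2,1):R a3@(1,2):P a4@(0,4):R a5@(2,1):R a7@(1,0):P
t=8: a0@(2,1):P a1@(0,4):P a2@(3,1):R a3@(2,2):P a4@(4,4):R a5@(3,1):R a7@(2,0):P

(2, 2)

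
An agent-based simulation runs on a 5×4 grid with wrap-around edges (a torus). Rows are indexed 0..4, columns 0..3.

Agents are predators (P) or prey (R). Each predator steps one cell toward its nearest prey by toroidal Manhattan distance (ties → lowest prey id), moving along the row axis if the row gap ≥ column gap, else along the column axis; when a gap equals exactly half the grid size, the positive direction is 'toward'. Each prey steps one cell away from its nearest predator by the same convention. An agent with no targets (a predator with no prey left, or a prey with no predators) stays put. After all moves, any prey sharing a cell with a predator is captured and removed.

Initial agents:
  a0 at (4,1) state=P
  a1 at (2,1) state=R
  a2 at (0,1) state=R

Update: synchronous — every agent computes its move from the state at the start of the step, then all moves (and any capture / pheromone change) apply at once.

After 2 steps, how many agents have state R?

2

t=1: a0@(0,1):P a1@(1,1):R a2@(1,1):R
t=2: a0@(1,1):P a1@(2,1):R a2@(2,1):R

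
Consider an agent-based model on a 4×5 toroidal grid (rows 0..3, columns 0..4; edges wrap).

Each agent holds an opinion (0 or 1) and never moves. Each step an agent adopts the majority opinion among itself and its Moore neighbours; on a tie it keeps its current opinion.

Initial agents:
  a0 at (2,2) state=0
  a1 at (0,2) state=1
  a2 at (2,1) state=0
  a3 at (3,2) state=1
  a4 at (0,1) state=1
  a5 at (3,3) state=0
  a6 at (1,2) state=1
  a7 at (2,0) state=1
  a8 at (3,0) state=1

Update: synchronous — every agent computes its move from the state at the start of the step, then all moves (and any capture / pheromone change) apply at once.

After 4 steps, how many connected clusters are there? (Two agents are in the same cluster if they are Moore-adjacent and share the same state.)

t=1: a0@(2,2):0 a1@(0,2):1 a2@(2,1):1 a3@(3,2):1 a4@(0,1):1 a5@(3,3):0 a6@(1,2):1 a7@(2,0):1 a8@(3,0):1
t=2: a0@(2,2):1 a1@(0,2):1 a2@(2,1):1 a3@(3,2):1 a4@(0,1):1 a5@(3,3):0 a6@(1,2):1 a7@(2,0):1 a8@(3,0):1
t=3: a0@(2,2):1 a1@(0,2):1 a2@(2,1):1 a3@(3,2):1 a4@(0,1):1 a5@(3,3):1 a6@(1,2):1 a7@(2,0):1 a8@(3,0):1
t=4: (unchanged — steady state)

1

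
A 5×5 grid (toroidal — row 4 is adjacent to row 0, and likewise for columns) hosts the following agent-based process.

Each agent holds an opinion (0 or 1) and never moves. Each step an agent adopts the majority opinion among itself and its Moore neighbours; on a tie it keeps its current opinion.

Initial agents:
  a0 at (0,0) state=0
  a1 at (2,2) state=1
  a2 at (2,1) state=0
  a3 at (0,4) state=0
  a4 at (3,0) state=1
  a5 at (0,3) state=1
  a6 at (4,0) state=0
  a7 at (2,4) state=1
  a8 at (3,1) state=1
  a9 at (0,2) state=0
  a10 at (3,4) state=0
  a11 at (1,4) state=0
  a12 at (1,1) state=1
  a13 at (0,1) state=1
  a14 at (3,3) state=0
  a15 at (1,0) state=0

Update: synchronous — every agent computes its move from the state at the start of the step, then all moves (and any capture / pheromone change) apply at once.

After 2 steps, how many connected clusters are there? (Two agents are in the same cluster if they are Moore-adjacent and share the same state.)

t=1: a0@(0,0):0 a1@(2,2):1 a2@(2,1):1 a3@(0,4):0 a4@(3,0):1 a5@(0,3):0 a6@(4,0):0 a7@(2,4):0 a8@(3,1):1 a9@(0,2):1 a10@(3,4):0 a11@(1,4):0 a12@(1,1):0 a13@(0,1):0 a14@(3,3):0 a15@(1,0):0
t=2: a0@(0,0):0 a1@(2,2):1 a2@(2,1):1 a3@(0,4):0 a4@(3,0):1 a5@(0,3):0 a6@(4,0):0 a7@(2,4):0 a8@(3,1):1 a9@(0,2):0 a10@(3,4):0 a11@(1,4):0 a12@(1,1):0 a13@(0,1):0 a14@(3,3):0 a15@(1,0):0

2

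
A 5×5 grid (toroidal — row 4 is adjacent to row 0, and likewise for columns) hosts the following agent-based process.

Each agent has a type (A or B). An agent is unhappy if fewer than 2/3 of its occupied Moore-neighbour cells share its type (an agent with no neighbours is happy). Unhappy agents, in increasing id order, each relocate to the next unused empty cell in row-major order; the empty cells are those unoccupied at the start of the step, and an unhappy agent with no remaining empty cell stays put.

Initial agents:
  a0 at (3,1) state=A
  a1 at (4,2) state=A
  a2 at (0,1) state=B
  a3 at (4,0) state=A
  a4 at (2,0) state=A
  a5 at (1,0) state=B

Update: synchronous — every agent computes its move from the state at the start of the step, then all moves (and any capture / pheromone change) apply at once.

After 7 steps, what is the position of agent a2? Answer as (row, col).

t=1: a0@(3,1):A a1@(0,0):A a2@(0,2):B a3@(0,3):A a4@(0,4):A a5@(1,1):B
t=2: a0@(3,1):A a1@(0,1):A a2@(1,0):B a3@(1,2):A a4@(0,4):A a5@(1,3):B
t=3: a0@(3,1):A a1@(0,0):A a2@(0,2):B a3@(0,3):A a4@(1,1):A a5@(1,4):B
t=4: a0@(3,1):A a1@(0,1):A a2@(0,4):B a3@(1,0):A a4@(1,2):A a5@(1,3):B
t=5: a0@(3,1):A a1@(0,1):A a2@(0,0):B a3@(0,2):A a4@(0,3):A a5@(1,1):B
t=6: a0@(3,1):A a1@(0,4):A a2@(1,0):B a3@(0,2):A a4@(0,3):A a5@(1,2):B
t=7: a0@(3,1):A a1@(0,0):A a2@(0,1):B a3@(1,1):A a4@(0,3):A a5@(1,3):B

(0, 1)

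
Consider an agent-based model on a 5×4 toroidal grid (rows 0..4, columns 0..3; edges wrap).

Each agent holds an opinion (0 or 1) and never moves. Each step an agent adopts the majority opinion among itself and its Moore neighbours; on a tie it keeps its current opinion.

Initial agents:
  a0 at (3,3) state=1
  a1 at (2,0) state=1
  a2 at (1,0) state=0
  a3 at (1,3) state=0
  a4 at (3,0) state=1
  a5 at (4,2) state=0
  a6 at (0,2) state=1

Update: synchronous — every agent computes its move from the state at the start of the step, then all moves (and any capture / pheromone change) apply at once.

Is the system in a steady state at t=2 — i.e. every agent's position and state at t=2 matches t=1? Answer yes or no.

yes

t=1: a0@(3,3):1 a1@(2,0):1 a2@(1,0):0 a3@(1,3):0 a4@(3,0):1 a5@(4,2):1 a6@(0,2):0
t=2: (unchanged — steady state)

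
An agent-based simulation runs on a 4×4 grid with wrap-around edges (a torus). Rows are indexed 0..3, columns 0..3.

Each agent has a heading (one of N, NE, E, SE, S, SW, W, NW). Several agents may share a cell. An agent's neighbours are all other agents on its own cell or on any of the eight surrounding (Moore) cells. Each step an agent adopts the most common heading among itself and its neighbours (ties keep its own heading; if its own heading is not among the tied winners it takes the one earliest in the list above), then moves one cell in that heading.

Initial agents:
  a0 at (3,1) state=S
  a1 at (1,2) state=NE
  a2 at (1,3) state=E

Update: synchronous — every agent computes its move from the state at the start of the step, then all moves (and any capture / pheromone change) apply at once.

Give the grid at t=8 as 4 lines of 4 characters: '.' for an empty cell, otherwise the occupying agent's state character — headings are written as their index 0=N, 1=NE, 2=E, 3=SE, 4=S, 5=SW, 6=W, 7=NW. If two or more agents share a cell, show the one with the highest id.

t=1: a0@(0,1):S a1@(0,3):NE a2@(1,0):E
t=2: a0@(1,1):S a1@(3,0):NE a2@(1,1):E
t=3: a0@(2,1):S a1@(2,1):NE a2@(1,2):E
t=4: a0@(3,1):S a1@(1,2):NE a2@(1,3):E
t=5: a0@(0,1):S a1@(0,3):NE a2@(1,0):E
t=6: a0@(1,1):S a1@(3,0):NE a2@(1,1):E
t=7: a0@(2,1):S a1@(2,1):NE a2@(1,2):E
t=8: a0@(3,1):S a1@(1,2):NE a2@(1,3):E

....
..12
....
.4..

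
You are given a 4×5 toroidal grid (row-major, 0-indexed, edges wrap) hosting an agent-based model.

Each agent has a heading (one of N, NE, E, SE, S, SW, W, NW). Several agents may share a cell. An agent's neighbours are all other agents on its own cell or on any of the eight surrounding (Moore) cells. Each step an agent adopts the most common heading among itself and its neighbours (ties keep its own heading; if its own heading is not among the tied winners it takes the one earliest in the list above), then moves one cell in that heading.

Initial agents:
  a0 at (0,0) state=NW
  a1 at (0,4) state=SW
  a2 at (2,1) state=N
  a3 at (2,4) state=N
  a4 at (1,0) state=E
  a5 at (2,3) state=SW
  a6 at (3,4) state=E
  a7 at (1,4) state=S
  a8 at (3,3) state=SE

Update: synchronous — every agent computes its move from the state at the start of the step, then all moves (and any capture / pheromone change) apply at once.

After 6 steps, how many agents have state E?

t=1: a0@(0,1):E a1@(0,0):E a2@(1,1):N a3@(2,0):E a4@(0,0):N a5@(3,2):SW a6@(0,3):SW a7@(2,3):SW a8@(0,2):SW
t=2: a0@(0,2):E a1@(0,1):E a2@(1,2):E a3@(2,1):E a4@(3,0):N a5@(0,1):SW a6@(1,2):SW a7@(3,2):SW a8@(1,1):SW
t=3: a0@(1,1):SW a1@(1,0):SW a2@(1,3):E a3@(3,0):SW a4@(3,1):E a5@(1,0):SW a6@(1,3):E a7@(3,3):E a8@(1,2):E
t=4: a0@(2,0):SW a1@(2,4):SW a2@(1,4):E a3@(0,4):SW a4@(3,2):E a5@(2,4):SW a6@(1,4):E a7@(3,4):E a8@(1,3):E
t=5: a0@(3,4):SW a1@(2,0):E a2@(2,3):SW a3@(0,0):E a4@(3,3):E a5@(2,0):E a6@(2,3):SW a7@(0,3):SW a8@(1,4):E
t=6: a0@(0,3):SW a1@(2,1):E a2@(3,2):SW a3@(0,1):E a4@(0,2):SW a5@(2,1):E a6@(3,2):SW a7@(1,2):SW a8@(1,0):E

4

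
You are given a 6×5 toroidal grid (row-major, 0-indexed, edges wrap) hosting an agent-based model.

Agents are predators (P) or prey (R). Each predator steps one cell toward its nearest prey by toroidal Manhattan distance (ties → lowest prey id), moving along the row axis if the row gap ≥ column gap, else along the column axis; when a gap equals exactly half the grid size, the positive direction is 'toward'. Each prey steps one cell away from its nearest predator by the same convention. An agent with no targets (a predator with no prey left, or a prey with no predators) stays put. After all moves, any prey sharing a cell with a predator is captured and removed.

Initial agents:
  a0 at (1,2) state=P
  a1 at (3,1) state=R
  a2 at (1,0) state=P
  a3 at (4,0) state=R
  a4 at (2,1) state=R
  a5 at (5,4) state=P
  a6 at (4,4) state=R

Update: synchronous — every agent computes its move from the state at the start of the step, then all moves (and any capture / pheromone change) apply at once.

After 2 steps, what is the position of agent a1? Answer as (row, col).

(4, 2)

t=1: a0@(2,2):P a1@(4,1):R a2@(2,0):P a3@(3,0):R a4@(3,1):R a5@(4,4):P a6@(3,4):R
t=2: a0@(3,2):P a1@(4,2):R a2@(3,0):P a3@(4,0):R a4@(4,1):R a5@(3,4):P a6@(2,4):R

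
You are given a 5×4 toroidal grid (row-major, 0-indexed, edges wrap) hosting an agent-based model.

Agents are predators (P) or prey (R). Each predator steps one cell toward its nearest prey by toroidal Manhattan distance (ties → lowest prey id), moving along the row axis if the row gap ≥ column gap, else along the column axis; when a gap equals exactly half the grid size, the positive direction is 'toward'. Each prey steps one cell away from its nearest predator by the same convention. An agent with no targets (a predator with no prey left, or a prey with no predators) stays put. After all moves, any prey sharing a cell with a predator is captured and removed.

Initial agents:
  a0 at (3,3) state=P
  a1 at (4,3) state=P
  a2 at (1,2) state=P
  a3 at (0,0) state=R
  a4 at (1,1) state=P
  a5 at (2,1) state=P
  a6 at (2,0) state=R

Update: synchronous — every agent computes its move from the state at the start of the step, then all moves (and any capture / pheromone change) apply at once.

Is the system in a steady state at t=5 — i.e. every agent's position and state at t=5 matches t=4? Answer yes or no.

yes

t=1: a0@(2,3):P a1@(0,3):P a2@(1,3):P a3@(1,0):R a4@(0,1):P a5@(2,0):P
t=2: a0@(1,3):P a1@(1,3):P a2@(1,0):P a4@(1,1):P a5@(1,0):P
t=3: (unchanged — steady state)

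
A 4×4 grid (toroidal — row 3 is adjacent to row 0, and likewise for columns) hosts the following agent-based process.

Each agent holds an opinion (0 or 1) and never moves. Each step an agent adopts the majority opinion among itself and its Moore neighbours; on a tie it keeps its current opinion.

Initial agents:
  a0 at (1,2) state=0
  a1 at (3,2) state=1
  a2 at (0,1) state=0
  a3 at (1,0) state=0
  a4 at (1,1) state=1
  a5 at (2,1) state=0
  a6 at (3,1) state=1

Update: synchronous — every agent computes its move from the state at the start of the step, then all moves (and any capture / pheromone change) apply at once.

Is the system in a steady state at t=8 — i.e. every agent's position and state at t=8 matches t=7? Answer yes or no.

t=1: a0@(1,2):0 a1@(3,2):1 a2@(0,1):0 a3@(1,0):0 a4@(1,1):0 a5@(2,1):0 a6@(3,1):1
t=2: (unchanged — steady state)

yes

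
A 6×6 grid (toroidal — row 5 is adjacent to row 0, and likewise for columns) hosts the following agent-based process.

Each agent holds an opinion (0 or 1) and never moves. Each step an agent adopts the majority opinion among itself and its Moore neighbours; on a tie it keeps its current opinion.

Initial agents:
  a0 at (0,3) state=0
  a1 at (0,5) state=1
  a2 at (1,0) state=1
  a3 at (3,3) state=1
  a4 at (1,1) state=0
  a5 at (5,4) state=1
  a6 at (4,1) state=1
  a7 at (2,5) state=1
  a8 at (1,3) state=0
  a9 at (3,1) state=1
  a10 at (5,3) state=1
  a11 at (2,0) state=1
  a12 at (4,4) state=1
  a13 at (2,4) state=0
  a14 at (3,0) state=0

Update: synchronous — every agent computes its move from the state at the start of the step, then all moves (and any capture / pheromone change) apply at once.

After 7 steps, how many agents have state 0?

3

t=1: a0@(0,3):0 a1@(0,5):1 a2@(1,0):1 a3@(3,3):1 a4@(1,1):1 a5@(5,4):1 a6@(4,1):1 a7@(2,5):1 a8@(1,3):0 a9@(3,1):1 a10@(5,3):1 a11@(2,0):1 a12@(4,4):1 a13@(2,4):0 a14@(3,0):1
t=2: (unchanged — steady state)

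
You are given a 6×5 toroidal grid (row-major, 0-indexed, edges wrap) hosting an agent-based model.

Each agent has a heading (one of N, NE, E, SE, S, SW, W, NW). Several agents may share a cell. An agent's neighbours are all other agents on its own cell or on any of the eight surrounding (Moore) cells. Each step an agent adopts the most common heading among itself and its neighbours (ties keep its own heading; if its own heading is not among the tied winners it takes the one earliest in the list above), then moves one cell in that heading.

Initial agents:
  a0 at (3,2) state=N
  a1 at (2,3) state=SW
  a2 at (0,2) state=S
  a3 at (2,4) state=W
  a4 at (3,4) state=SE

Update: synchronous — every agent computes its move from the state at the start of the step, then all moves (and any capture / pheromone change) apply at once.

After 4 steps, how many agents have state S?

t=1: a0@(2,2):N a1@(3,2):SW a2@(1,2):S a3@(2,3):W a4@(4,0):SE
t=2: a0@(1,2):N a1@(4,1):SW a2@(2,2):S a3@(2,2):W a4@(5,1):SE
t=3: a0@(0,2):N a1@(5,0):SW a2@(3,2):S a3@(2,1):W a4@(0,2):SE
t=4: a0@(5,2):N a1@(0,4):SW a2@(4,2):S a3@(2,0):W a4@(1,3):SE

1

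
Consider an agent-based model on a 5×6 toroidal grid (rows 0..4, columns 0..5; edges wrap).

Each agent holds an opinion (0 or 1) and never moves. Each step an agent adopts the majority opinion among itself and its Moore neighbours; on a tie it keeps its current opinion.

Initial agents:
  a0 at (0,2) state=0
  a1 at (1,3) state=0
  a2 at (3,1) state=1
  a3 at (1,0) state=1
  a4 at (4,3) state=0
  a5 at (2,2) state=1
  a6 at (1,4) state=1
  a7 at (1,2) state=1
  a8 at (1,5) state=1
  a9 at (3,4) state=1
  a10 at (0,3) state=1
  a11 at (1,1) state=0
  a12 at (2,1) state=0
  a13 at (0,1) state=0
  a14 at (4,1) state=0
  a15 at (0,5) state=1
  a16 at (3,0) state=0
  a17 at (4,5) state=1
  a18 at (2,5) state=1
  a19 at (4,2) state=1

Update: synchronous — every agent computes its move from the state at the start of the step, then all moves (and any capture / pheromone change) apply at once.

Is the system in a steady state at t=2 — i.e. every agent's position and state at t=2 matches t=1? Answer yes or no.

no

t=1: a0@(0,2):0 a1@(1,3):1 a2@(3,1):1 a3@(1,0):1 a4@(4,3):1 a5@(2,2):1 a6@(1,4):1 a7@(1,2):0 a8@(1,5):1 a9@(3,4):1 a10@(0,3):1 a11@(1,1):0 a12@(2,1):1 a13@(0,1):0 a14@(4,1):0 a15@(0,5):1 a16@(3,0):0 a17@(4,5):1 a18@(2,5):1 a19@(4,2):0
t=2: a0@(0,2):0 a1@(1,3):1 a2@(3,1):1 a3@(1,0):1 a4@(4,3):1 a5@(2,2):1 a6@(1,4):1 a7@(1,2):0 a8@(1,5):1 a9@(3,4):1 a10@(0,3):1 a11@(1,1):0 a12@(2,1):1 a13@(0,1):0 a14@(4,1):0 a15@(0,5):1 a16@(3,0):1 a17@(4,5):1 a18@(2,5):1 a19@(4,2):0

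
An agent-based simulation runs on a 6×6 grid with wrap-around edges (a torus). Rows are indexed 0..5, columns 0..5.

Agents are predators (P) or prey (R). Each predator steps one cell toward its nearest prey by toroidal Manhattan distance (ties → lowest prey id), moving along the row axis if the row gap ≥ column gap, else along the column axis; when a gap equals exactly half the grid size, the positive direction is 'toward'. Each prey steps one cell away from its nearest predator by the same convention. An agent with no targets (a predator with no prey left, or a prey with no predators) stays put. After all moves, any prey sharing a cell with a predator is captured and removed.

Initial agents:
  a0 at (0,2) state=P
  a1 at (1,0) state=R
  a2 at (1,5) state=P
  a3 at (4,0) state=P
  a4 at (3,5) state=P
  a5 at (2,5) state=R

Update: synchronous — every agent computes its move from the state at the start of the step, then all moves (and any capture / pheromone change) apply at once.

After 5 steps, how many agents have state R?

t=1: a0@(0,1):P a1@(1,1):R a2@(1,0):P a3@(5,0):P a4@(2,5):P a5@(3,5):R
t=2: a0@(1,1):P a1@(2,1):R a2@(1,1):P a3@(0,0):P a4@(3,5):P a5@(4,5):R
t=3: a0@(2,1):P a1@(3,1):R a2@(2,1):P a3@(1,0):P a4@(4,5):P a5@(5,5):R
t=4: a0@(3,1):P a1@(4,1):R a2@(3,1):P a3@(2,0):P a4@(5,5):P a5@(0,5):R
t=5: a0@(4,1):P a1@(5,1):R a2@(4,1):P a3@(3,0):P a4@(0,5):P a5@(1,5):R

2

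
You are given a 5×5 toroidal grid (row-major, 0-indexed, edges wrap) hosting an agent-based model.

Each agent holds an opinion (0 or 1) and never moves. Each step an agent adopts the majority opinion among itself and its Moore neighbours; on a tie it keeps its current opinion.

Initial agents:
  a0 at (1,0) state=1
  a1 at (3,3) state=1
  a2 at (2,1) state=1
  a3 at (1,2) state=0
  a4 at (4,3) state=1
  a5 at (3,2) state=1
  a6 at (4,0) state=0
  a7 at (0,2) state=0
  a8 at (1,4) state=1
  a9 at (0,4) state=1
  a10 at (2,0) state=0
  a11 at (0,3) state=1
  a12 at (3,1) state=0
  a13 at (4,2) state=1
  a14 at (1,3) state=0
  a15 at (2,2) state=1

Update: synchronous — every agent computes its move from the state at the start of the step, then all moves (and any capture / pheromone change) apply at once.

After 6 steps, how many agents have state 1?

16

t=1: a0@(1,0):1 a1@(3,3):1 a2@(2,1):1 a3@(1,2):0 a4@(4,3):1 a5@(3,2):1 a6@(4,0):0 a7@(0,2):0 a8@(1,4):1 a9@(0,4):1 a10@(2,0):1 a11@(0,3):1 a12@(3,1):1 a13@(4,2):1 a14@(1,3):1 a15@(2,2):1
t=2: a0@(1,0):1 a1@(3,3):1 a2@(2,1):1 a3@(1,2):1 a4@(4,3):1 a5@(3,2):1 a6@(4,0):1 a7@(0,2):1 a8@(1,4):1 a9@(0,4):1 a10@(2,0):1 a11@(0,3):1 a12@(3,1):1 a13@(4,2):1 a14@(1,3):1 a15@(2,2):1
t=3: (unchanged — steady state)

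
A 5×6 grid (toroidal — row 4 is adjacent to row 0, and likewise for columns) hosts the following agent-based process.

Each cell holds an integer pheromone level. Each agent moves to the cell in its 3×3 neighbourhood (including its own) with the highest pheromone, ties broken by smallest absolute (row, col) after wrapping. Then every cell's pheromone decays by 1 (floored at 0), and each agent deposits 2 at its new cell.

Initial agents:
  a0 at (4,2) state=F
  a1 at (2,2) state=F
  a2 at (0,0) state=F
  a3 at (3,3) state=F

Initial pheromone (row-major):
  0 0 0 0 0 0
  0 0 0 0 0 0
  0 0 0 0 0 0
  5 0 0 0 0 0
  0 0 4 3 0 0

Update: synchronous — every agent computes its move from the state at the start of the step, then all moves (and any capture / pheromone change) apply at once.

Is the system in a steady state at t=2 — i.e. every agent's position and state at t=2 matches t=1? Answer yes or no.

t=1: a0@(4,2) a1@(1,1) a2@(0,0) a3@(4,2) | pheromone: 2 0 0 0 0 0 / 0 2 0 0 0 0 / 0 0 0 0 0 0 / 4 0 0 0 0 0 / 0 0 7 2 0 0
t=2: a0@(4,2) a1@(0,0) a2@(0,0) a3@(4,2) | pheromone: 5 0 0 0 0 0 / 0 1 0 0 0 0 / 0 0 0 0 0 0 / 3 0 0 0 0 0 / 0 0 10 1 0 0

no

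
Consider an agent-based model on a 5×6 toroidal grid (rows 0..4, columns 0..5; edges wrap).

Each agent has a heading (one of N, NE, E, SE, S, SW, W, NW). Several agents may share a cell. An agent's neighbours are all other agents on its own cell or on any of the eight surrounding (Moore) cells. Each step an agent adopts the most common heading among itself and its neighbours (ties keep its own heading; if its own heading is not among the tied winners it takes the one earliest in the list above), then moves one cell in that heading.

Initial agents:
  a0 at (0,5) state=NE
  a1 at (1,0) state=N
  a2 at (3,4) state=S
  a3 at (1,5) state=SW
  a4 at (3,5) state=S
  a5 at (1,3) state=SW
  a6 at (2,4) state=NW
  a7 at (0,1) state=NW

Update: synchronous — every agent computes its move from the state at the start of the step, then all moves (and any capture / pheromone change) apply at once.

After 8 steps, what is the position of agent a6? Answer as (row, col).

t=1: a0@(4,0):NE a1@(0,0):N a2@(4,4):S a3@(2,4):SW a4@(4,5):S a5@(2,2):SW a6@(3,4):S a7@(4,0):NW
t=2: a0@(3,1):NE a1@(4,0):N a2@(0,4):S a3@(3,3):SW a4@(0,5):S a5@(3,1):SW a6@(4,4):S a7@(3,5):NW
t=3: a0@(2,2):NE a1@(3,0):N a2@(1,4):S a3@(4,2):SW a4@(1,5):S a5@(4,0):SW a6@(0,4):S a7@(2,4):NW
t=4: a0@(1,3):NE a1@(2,0):N a2@(2,4):S a3@(0,1):SW a4@(2,5):S a5@(0,5):SW a6@(1,4):S a7@(3,4):S
t=5: a0@(2,3):S a1@(1,0):N a2@(3,4):S a3@(1,0):SW a4@(3,5):S a5@(1,4):SW a6@(2,4):S a7@(4,4):S
t=6: a0@(3,3):S a1@(0,0):N a2@(4,4):S a3@(2,5):SW a4@(4,5):S a5@(2,4):S a6@(3,4):S a7@(0,4):S
t=7: a0@(4,3):S a1@(4,0):N a2@(0,4):S a3@(3,5):S a4@(0,5):S a5@(3,4):S a6@(4,4):S a7@(1,4):S
t=8: a0@(0,3):S a1@(0,0):S a2@(1,4):S a3@(4,5):S a4@(1,5):S a5@(4,4):S a6@(0,4):S a7@(2,4):S

(0, 4)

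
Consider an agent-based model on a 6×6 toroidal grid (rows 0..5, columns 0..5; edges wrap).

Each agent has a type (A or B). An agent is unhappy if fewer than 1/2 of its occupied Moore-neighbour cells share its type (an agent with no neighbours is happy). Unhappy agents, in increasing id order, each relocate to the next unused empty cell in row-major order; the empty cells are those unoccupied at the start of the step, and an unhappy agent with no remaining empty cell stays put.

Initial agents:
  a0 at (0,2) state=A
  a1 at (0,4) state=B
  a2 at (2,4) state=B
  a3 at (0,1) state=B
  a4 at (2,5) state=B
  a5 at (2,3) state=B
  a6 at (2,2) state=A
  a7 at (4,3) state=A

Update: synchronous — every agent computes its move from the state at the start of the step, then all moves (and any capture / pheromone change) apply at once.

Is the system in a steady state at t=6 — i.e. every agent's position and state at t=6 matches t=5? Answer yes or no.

yes

t=1: a0@(0,0):A a1@(0,4):B a2@(2,4):B a3@(0,3):B a4@(2,5):B a5@(2,3):B a6@(0,5):A a7@(4,3):A
t=2: (unchanged — steady state)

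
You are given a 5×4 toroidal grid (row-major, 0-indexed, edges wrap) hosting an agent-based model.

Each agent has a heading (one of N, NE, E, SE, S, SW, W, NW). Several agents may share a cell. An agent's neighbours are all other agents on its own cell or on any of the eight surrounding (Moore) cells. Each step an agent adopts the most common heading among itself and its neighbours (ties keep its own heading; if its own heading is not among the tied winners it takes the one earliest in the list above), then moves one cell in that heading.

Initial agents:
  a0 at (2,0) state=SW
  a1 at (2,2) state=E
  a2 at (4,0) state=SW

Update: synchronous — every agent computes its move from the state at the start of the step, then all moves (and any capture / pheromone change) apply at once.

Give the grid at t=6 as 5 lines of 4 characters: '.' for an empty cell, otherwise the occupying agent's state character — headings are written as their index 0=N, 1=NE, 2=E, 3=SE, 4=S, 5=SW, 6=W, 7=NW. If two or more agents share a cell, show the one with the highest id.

t=1: a0@(3,3):SW a1@(2,3):E a2@(0,3):SW
t=2: a0@(4,2):SW a1@(2,0):E a2@(1,2):SW
t=3: a0@(0,1):SW a1@(2,1):E a2@(2,1):SW
t=4: a0@(1,0):SW a1@(2,2):E a2@(3,0):SW
t=5: a0@(2,3):SW a1@(2,3):E a2@(4,3):SW
t=6: a0@(3,2):SW a1@(2,0):E a2@(0,2):SW

..5.
....
2...
..5.
....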